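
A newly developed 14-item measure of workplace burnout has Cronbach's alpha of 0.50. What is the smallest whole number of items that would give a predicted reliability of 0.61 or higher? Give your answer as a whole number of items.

n = 0.61(1 − 0.50) / [0.50(1 − 0.61)]
n = 0.3050 / 0.1950 ≈ 1.5641
1.5641 × 14 = 21.90 → 22 items

22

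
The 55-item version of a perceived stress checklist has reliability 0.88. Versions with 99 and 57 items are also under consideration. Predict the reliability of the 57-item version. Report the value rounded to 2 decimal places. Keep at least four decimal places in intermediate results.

Only the ratio of lengths matters: n = 57/55 = 1.0364
r_{57} = n·r / (1 + (n − 1)·r) = 0.9120 / 1.0320 ≈ 0.8837

0.88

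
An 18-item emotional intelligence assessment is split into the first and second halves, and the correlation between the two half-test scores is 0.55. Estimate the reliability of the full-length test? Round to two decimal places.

Apply the Spearman-Brown correction with n = 2:
r_full = 2(0.55) / (1 + 0.55)
       = 1.1000 / 1.5500 = 0.7097

0.71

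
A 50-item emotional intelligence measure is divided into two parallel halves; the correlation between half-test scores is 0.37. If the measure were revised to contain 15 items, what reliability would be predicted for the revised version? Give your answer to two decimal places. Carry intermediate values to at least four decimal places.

Spearman-Brown correction (n = 2): r_full = 2·0.37/(1 + 0.37) = 0.5401
Length factor from 50 to 15 items: n = 15/50 = 0.3000
r_new = n·r_full / (1 + (n − 1)·r_full) = 0.1620 / 0.6219 ≈ 0.2605

0.26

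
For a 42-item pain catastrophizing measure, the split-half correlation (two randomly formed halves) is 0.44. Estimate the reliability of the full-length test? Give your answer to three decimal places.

0.611

The full test is twice the length of either half (n = 2).
r_full = 2(0.44) / (1 + 0.44)
r_full = 0.8800 / 1.4400 ≈ 0.6111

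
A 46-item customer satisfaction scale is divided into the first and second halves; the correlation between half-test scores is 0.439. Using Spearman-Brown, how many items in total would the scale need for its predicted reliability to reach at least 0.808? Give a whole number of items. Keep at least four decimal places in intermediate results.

124

r_full = 2(0.439)/(1 + 0.439) = 0.6101
Solve Spearman-Brown for n: n = 0.808(1 − 0.6101) / [0.6101(1 − 0.808)] = 2.6894
Required items = 2.6894 × 46 = 123.71, so 124 items.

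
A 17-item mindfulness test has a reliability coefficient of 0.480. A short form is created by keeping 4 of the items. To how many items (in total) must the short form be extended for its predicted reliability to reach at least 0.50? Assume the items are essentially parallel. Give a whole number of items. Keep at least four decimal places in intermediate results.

19

First, r for the 4-item form: n = 4/17 = 0.2353, so r_4 = 0.2353·0.480/(1 + (0.2353 − 1)·0.480) = 0.1784
Length factor from the short form to reach 0.50: n' = 0.50(1 − 0.1784) / [0.1784(1 − 0.50)] ≈ 4.6054
Total items = 4.6054 × 4 = 18.42, rounded up to 19.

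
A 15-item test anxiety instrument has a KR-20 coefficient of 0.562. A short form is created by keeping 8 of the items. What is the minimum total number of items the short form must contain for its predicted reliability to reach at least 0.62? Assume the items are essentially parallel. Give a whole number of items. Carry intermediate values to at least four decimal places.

20

First, r for the 8-item form: n = 8/15 = 0.5333, so r_8 = 0.5333·0.562/(1 + (0.5333 − 1)·0.562) = 0.4063
Length factor from the short form to reach 0.62: n' = 0.62(1 − 0.4063) / [0.4063(1 − 0.62)] ≈ 2.3841
Total items = 2.3841 × 8 = 19.07, rounded up to 20.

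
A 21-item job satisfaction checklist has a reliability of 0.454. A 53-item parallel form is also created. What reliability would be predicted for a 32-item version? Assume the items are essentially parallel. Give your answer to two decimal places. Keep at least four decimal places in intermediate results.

0.56

Only the ratio of lengths matters: n = 32/21 = 1.5238
r_{32} = n·r / (1 + (n − 1)·r) = 0.6918 / 1.2378 ≈ 0.5589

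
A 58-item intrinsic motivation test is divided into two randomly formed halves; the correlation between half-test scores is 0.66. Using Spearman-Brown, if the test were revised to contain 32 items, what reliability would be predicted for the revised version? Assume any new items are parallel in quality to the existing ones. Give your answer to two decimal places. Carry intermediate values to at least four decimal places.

Full-test reliability from the split-half r: r_full = 2(0.66)/(1 + 0.66) = 0.7952
Then adjust to 32 items: n = 32/58 = 0.5517
r_new = n·r_full / (1 + (n − 1)·r_full) = 0.4387 / 0.6435 ≈ 0.6817

0.68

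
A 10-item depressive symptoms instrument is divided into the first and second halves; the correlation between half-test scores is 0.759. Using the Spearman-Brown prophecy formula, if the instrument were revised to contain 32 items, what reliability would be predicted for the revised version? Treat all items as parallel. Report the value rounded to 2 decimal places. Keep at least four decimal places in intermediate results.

0.95

Spearman-Brown correction (n = 2): r_full = 2·0.759/(1 + 0.759) = 0.8630
Length factor from 10 to 32 items: n = 32/10 = 3.2000
r_new = n·r_full / (1 + (n − 1)·r_full) = 2.7616 / 2.8986 ≈ 0.9527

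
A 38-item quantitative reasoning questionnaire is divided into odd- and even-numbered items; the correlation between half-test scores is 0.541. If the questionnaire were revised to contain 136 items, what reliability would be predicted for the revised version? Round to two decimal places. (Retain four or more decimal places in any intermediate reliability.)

0.89

Full-test reliability from the split-half r: r_full = 2(0.541)/(1 + 0.541) = 0.7021
Length factor from 38 to 136 items: n = 136/38 = 3.5789
r_new = n·r_full / (1 + (n − 1)·r_full) = 2.5127 / 2.8106 ≈ 0.8940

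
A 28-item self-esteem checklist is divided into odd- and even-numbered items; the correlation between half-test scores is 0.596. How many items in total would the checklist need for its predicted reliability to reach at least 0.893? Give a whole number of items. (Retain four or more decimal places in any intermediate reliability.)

r_full = 2(0.596)/(1 + 0.596) = 0.7469
Solve Spearman-Brown for n: n = 0.893(1 − 0.7469) / [0.7469(1 − 0.893)] = 2.8281
Items = 2.8281 × 28 ≈ 79.19 → 80

80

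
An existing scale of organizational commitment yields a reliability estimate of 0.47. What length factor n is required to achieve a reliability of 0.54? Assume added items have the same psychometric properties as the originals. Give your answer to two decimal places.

Invert Spearman-Brown to solve for n:
n = r*(1 − r) / [ r (1 − r*) ]
n = 0.54(1 − 0.47) / [0.47(1 − 0.54)]
n = 0.2862 / 0.2162 ≈ 1.3238

1.32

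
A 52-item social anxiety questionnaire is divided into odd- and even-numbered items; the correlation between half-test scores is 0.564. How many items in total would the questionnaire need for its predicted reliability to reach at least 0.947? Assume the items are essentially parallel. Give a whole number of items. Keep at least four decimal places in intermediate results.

360

r_full = 2(0.564)/(1 + 0.564) = 0.7212
n = r_tgt(1 − r_full) / [r_full(1 − r_tgt)] = 0.947 × 0.2788 / (0.7212 × 0.053) ≈ 6.9073
Required items = 6.9073 × 52 = 359.18, so 360 items.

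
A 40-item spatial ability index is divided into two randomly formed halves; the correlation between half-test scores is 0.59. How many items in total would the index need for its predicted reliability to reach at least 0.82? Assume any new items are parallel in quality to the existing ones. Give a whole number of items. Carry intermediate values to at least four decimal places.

r_full = 2(0.59)/(1 + 0.59) = 0.7421
Solve Spearman-Brown for n: n = 0.82(1 − 0.7421) / [0.7421(1 − 0.82)] = 1.5832
Items = 1.5832 × 40 ≈ 63.33 → 64

64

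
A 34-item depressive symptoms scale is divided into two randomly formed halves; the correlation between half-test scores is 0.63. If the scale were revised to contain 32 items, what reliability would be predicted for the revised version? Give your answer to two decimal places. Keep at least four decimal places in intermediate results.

0.76

Spearman-Brown correction (n = 2): r_full = 2·0.63/(1 + 0.63) = 0.7730
Length factor from 34 to 32 items: n = 32/34 = 0.9412
r_new = n·r_full / (1 + (n − 1)·r_full) = 0.7275 / 0.9545 ≈ 0.7622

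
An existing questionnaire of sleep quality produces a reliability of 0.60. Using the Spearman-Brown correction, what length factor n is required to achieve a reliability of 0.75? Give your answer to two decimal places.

Rearranging the Spearman-Brown formula for n,
n = r*(1 − r) / [ r (1 − r*) ]
n = [0.75 × 0.40] / [0.60 × 0.25]
  = 0.3000 / 0.1500 = 2.0000

2.00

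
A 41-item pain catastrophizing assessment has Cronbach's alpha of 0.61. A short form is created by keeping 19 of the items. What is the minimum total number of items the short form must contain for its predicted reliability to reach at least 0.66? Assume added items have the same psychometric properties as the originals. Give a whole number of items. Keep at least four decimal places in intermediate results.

51

First, r for the 19-item form: n = 19/41 = 0.4634, so r_19 = 0.4634·0.61/(1 + (0.4634 − 1)·0.61) = 0.4202
Then solve for n' with r_old = 0.4202, r_target = 0.66: n' = 0.66(1 − 0.4202)/[0.4202(1 − 0.66)] = 2.6785
Items = 2.6785 × 19 ≈ 50.89 → 51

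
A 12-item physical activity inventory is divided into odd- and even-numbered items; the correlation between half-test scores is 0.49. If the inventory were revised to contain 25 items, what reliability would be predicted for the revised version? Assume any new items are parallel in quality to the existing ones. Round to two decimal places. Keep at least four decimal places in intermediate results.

0.80

Spearman-Brown correction (n = 2): r_full = 2·0.49/(1 + 0.49) = 0.6577
Then adjust to 25 items: n = 25/12 = 2.0833
r_new = n·r_full / (1 + (n − 1)·r_full) = 1.3702 / 1.7125 ≈ 0.8001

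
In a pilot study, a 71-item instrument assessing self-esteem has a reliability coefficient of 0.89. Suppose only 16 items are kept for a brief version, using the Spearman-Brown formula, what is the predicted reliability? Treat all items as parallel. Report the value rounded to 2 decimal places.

The new length is 16/71 = 0.2254 times the old.
Spearman-Brown: r_new = n·r / (1 + (n − 1)·r)
r_new = 0.2254·0.89 / [1 + (0.2254 − 1)·0.89]
r_new = 0.2006 / 0.3106 ≈ 0.6458

0.65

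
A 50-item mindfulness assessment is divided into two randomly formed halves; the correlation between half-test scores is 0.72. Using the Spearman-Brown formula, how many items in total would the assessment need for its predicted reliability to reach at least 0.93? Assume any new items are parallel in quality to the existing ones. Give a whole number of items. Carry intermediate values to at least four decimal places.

130

Corrected full-test reliability: r_full = 2 × 0.72 / (1 + 0.72) ≈ 0.8372
Solve Spearman-Brown for n: n = 0.93(1 − 0.8372) / [0.8372(1 − 0.93)] = 2.5835
Items = 2.5835 × 50 ≈ 129.17 → 130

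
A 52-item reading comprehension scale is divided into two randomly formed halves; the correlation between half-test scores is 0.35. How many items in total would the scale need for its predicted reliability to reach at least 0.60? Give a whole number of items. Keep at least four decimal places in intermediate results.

73

Corrected full-test reliability: r_full = 2 × 0.35 / (1 + 0.35) ≈ 0.5185
n = r_tgt(1 − r_full) / [r_full(1 − r_tgt)] = 0.60 × 0.4815 / (0.5185 × 0.40) ≈ 1.3930
Items = 1.3930 × 52 ≈ 72.44 → 73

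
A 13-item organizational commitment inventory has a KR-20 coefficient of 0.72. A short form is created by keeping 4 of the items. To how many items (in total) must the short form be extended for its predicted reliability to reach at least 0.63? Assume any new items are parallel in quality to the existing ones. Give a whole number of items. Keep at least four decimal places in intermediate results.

9

First, r for the 4-item form: n = 4/13 = 0.3077, so r_4 = 0.3077·0.72/(1 + (0.3077 − 1)·0.72) = 0.4417
Then solve for n' with r_old = 0.4417, r_target = 0.63: n' = 0.63(1 − 0.4417)/[0.4417(1 − 0.63)] = 2.1522
Items = 2.1522 × 4 ≈ 8.61 → 9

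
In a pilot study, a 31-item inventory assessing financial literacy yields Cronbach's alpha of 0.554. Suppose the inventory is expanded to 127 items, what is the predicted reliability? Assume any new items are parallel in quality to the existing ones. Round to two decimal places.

0.84

n = 127/31 = 4.0968
Apply the Spearman-Brown prophecy formula, r' = nr / [1 + (n − 1)r]:
r_new = (4.0968 × 0.554) / (1 + (4.0968 − 1) × 0.554)
r_new = 2.2696 / 2.7156 ≈ 0.8358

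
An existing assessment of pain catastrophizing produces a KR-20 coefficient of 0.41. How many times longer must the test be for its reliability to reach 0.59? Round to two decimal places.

2.07

Invert Spearman-Brown to solve for n:
n = r_target (1 − r_old) / [ r_old (1 − r_target) ]
n = 0.59(1 − 0.41) / [0.41(1 − 0.59)]
  = 0.3481 / 0.1681 = 2.0708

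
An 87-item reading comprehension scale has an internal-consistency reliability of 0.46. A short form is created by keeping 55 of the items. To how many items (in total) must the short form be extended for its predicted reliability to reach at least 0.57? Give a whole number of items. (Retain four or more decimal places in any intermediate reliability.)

Short-form reliability: n = 55/87 = 0.6322; r_55 = n·r/(1+(n−1)r) ≈ 0.3500
Then solve for n' with r_old = 0.3500, r_target = 0.57: n' = 0.57(1 − 0.3500)/[0.3500(1 − 0.57)] = 2.4618
Items = 2.4618 × 55 ≈ 135.40 → 136

136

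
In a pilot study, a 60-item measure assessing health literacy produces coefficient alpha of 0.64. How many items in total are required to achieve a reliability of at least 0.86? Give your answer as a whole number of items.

208

n = 0.86(1 − 0.64) / [0.64(1 − 0.86)]
  = 0.3096 / 0.0896 = 3.4554
Items needed = n × 60 = 3.4554 × 60 ≈ 207.32 → round up to 208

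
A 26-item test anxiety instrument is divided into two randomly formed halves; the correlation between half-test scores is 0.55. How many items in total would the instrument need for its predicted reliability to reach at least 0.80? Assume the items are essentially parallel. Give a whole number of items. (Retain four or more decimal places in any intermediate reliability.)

r_full = 2(0.55)/(1 + 0.55) = 0.7097
n = r_tgt(1 − r_full) / [r_full(1 − r_tgt)] = 0.80 × 0.2903 / (0.7097 × 0.20) ≈ 1.6362
Items = 1.6362 × 26 ≈ 42.54 → 43

43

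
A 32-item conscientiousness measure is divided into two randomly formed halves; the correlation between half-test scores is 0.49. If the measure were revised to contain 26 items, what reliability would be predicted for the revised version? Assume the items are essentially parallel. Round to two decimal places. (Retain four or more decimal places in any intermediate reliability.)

Full-test reliability from the split-half r: r_full = 2(0.49)/(1 + 0.49) = 0.6577
Length factor from 32 to 26 items: n = 26/32 = 0.8125
r_new = n·r_full / (1 + (n − 1)·r_full) = 0.5344 / 0.8767 ≈ 0.6096

0.61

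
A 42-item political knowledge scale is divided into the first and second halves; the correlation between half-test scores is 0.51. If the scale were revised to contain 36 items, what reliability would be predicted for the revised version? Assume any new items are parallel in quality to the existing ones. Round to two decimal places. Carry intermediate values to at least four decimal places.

Spearman-Brown correction (n = 2): r_full = 2·0.51/(1 + 0.51) = 0.6755
Length factor from 42 to 36 items: n = 36/42 = 0.8571
r_new = n·r_full / (1 + (n − 1)·r_full) = 0.5790 / 0.9035 ≈ 0.6408

0.64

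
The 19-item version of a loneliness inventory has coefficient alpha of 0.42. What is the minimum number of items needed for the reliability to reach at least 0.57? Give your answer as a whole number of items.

Spearman-Brown solved for the length factor n:
n = r*(1 − r) / [ r (1 − r*) ]
n = 0.57(1 − 0.42) / [0.42(1 − 0.57)]
  = 0.3306 / 0.1806 = 1.8306
1.8306 × 19 = 34.78 → 35 items

35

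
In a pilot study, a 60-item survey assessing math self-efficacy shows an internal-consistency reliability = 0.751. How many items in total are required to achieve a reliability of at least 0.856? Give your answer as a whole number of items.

Spearman-Brown solved for the length factor n:
n = r_target (1 − r_old) / [ r_old (1 − r_target) ]
n = [0.856 × 0.249] / [0.751 × 0.144]
  = 0.213144 / 0.108144 = 1.9709
So the test needs 1.9709 × 60 ≈ 118.25 items; rounding up, 119.

119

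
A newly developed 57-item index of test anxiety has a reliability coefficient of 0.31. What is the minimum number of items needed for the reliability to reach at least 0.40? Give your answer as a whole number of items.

85

n = 0.40(1 − 0.31) / [0.31(1 − 0.40)]
  = 0.2760 / 0.1860 = 1.4839
Items needed = n × 57 = 1.4839 × 57 ≈ 84.58 → round up to 85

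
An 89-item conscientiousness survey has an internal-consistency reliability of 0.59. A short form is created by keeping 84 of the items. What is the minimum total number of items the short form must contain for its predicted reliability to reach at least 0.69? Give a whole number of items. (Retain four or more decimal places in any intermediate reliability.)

Short-form reliability: n = 84/89 = 0.9438; r_84 = n·r/(1+(n−1)r) ≈ 0.5759
Then solve for n' with r_old = 0.5759, r_target = 0.69: n' = 0.69(1 − 0.5759)/[0.5759(1 − 0.69)] = 1.6391
Items = 1.6391 × 84 ≈ 137.68 → 138

138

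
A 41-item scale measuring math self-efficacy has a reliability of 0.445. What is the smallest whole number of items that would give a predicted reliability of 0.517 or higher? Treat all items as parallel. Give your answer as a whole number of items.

n = 0.517 × (1 − 0.445) / [ 0.445 × (1 − 0.517) ]
n = 0.286935 / 0.214935 ≈ 1.3350
Items needed = n × 41 = 1.3350 × 41 ≈ 54.73 → round up to 55

55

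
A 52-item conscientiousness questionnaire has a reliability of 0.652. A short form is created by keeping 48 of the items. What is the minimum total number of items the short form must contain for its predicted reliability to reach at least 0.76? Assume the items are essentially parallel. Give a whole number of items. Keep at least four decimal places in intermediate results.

88

First, r for the 48-item form: n = 48/52 = 0.9231, so r_48 = 0.9231·0.652/(1 + (0.9231 − 1)·0.652) = 0.6336
Then solve for n' with r_old = 0.6336, r_target = 0.76: n' = 0.76(1 − 0.6336)/[0.6336(1 − 0.76)] = 1.8312
Total items = 1.8312 × 48 = 87.90, rounded up to 88.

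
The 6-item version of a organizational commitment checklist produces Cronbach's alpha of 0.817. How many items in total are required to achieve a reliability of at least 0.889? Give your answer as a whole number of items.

n = 0.889(1 − 0.817) / [0.817(1 − 0.889)]
n = 0.162687 / 0.090687 ≈ 1.7939
So the test needs 1.7939 × 6 ≈ 10.76 items; rounding up, 11.

11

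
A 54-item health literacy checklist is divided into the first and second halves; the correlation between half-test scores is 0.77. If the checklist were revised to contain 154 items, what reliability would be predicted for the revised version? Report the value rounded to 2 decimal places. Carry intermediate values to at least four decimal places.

Full-test reliability from the split-half r: r_full = 2(0.77)/(1 + 0.77) = 0.8701
Then adjust to 154 items: n = 154/54 = 2.8519
r_new = n·r_full / (1 + (n − 1)·r_full) = 2.4814 / 2.6113 ≈ 0.9503

0.95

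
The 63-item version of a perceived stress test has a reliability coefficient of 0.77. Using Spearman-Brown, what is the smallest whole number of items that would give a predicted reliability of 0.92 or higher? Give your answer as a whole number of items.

Rearranging the Spearman-Brown formula for n,
n = r_target (1 − r_old) / [ r_old (1 − r_target) ]
n = 0.92(1 − 0.77) / [0.77(1 − 0.92)]
n = 0.2116 / 0.0616 ≈ 3.4351
3.4351 × 63 = 216.41 → 217 items

217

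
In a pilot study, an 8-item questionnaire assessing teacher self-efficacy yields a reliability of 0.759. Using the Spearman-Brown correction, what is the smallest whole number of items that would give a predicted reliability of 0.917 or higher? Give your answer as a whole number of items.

Spearman-Brown solved for the length factor n:
n = r_target (1 − r_old) / [ r_old (1 − r_target) ]
n = [0.917 × 0.241] / [0.759 × 0.083]
n = 0.220997 / 0.062997 ≈ 3.5081
3.5081 × 8 = 28.06 → 29 items

29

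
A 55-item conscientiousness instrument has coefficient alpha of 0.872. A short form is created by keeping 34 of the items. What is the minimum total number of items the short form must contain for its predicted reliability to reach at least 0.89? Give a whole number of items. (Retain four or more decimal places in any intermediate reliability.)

66

Short-form reliability: n = 34/55 = 0.6182; r_34 = n·r/(1+(n−1)r) ≈ 0.8081
Length factor from the short form to reach 0.89: n' = 0.89(1 − 0.8081) / [0.8081(1 − 0.89)] ≈ 1.9214
Items = 1.9214 × 34 ≈ 65.33 → 66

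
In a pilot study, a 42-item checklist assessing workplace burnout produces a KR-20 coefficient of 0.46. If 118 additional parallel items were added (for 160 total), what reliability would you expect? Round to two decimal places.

The new length is 160/42 = 3.8095 times the old.
r_new = (3.8095 × 0.46) / (1 + (3.8095 − 1) × 0.46)
r_new = 1.7524 / 2.2924 ≈ 0.7644

0.76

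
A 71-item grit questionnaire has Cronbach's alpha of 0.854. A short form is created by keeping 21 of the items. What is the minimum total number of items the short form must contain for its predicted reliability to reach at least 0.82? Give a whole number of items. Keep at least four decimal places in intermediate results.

Short-form reliability: n = 21/71 = 0.2958; r_21 = n·r/(1+(n−1)r) ≈ 0.6337
Then solve for n' with r_old = 0.6337, r_target = 0.82: n' = 0.82(1 − 0.6337)/[0.6337(1 − 0.82)] = 2.6333
Items = 2.6333 × 21 ≈ 55.30 → 56

56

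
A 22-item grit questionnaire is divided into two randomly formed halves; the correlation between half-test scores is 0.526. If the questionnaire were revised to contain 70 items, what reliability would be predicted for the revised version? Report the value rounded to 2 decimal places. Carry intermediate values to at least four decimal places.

0.88

Spearman-Brown correction (n = 2): r_full = 2·0.526/(1 + 0.526) = 0.6894
Length factor from 22 to 70 items: n = 70/22 = 3.1818
r_new = n·r_full / (1 + (n − 1)·r_full) = 2.1935 / 2.5041 ≈ 0.8760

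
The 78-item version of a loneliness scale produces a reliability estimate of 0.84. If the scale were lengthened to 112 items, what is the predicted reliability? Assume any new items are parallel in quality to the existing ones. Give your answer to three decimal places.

0.883

The new length is 112/78 = 1.4359 times the old.
Spearman-Brown: r_new = n·r / (1 + (n − 1)·r)
r_new = (1.4359 × 0.84) / (1 + (1.4359 − 1) × 0.84)
r_new = 1.2062 / 1.3662 ≈ 0.8829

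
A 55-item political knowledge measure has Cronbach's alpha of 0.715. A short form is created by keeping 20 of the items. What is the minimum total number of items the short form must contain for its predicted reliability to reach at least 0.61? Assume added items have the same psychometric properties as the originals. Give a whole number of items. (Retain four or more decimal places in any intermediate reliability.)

First, r for the 20-item form: n = 20/55 = 0.3636, so r_20 = 0.3636·0.715/(1 + (0.3636 − 1)·0.715) = 0.4770
Then solve for n' with r_old = 0.4770, r_target = 0.61: n' = 0.61(1 − 0.4770)/[0.4770(1 − 0.61)] = 1.7149
Total items = 1.7149 × 20 = 34.30, rounded up to 35.

35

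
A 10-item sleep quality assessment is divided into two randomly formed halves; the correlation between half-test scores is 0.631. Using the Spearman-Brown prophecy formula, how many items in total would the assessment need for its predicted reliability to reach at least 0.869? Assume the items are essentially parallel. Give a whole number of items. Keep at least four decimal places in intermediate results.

20

Corrected full-test reliability: r_full = 2 × 0.631 / (1 + 0.631) ≈ 0.7738
n = r_tgt(1 − r_full) / [r_full(1 − r_tgt)] = 0.869 × 0.2262 / (0.7738 × 0.131) ≈ 1.9392
Items = 1.9392 × 10 ≈ 19.39 → 20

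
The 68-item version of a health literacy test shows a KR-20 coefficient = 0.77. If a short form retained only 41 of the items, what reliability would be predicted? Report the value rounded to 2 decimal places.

0.67

The new length is 41/68 = 0.6029 times the old.
r_new = (0.6029 × 0.77) / (1 + (0.6029 − 1) × 0.77)
     = 0.4642 / 0.6942 = 0.6687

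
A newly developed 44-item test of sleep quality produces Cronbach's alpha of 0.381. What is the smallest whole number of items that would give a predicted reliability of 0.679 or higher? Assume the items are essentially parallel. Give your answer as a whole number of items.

Spearman-Brown solved for the length factor n:
n = r*(1 − r) / [ r (1 − r*) ]
n = 0.679(1 − 0.381) / [0.381(1 − 0.679)]
n = 0.420301 / 0.122301 ≈ 3.4366
Items needed = n × 44 = 3.4366 × 44 ≈ 151.21 → round up to 152

152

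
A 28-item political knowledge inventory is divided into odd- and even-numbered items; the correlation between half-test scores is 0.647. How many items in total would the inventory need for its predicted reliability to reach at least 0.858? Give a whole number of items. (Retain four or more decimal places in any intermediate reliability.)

47

r_full = 2(0.647)/(1 + 0.647) = 0.7857
Solve Spearman-Brown for n: n = 0.858(1 − 0.7857) / [0.7857(1 − 0.858)] = 1.6480
Required items = 1.6480 × 28 = 46.14, so 47 items.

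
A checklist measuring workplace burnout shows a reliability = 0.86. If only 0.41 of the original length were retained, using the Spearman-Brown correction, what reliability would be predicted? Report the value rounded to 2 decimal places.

0.72

r_new = 0.41·0.86 / [1 + (0.41 − 1)·0.86]
     = 0.3526 / 0.4926 = 0.7158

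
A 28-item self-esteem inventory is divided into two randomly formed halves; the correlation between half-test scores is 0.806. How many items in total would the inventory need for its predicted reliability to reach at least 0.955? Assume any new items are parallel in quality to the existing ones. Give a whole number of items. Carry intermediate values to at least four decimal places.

r_full = 2(0.806)/(1 + 0.806) = 0.8926
Solve Spearman-Brown for n: n = 0.955(1 − 0.8926) / [0.8926(1 − 0.955)] = 2.5535
Required items = 2.5535 × 28 = 71.50, so 72 items.

72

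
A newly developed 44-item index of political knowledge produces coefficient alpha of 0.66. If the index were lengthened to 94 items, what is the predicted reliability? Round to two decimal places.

0.81

n = 94/44 = 2.1364
r_new = 2.1364·0.66 / [1 + (2.1364 − 1)·0.66]
r_new = 1.4100 / 1.7500 ≈ 0.8057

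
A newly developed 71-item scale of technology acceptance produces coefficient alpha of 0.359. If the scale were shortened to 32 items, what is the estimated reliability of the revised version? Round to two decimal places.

n = 32/71 = 0.4507
By Spearman-Brown, r_new = n r / (1 + (n − 1) r).
r_new = 0.4507·0.359 / [1 + (0.4507 − 1)·0.359]
     = 0.1618 / 0.8028 = 0.2015

0.20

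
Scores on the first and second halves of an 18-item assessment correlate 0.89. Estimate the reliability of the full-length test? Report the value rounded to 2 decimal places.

Apply the Spearman-Brown correction with n = 2:
r_full = 2r_hh / (1 + r_hh) = 2 × 0.89 / (1 + 0.89)
r_full = 1.7800 / 1.8900 ≈ 0.9418

0.94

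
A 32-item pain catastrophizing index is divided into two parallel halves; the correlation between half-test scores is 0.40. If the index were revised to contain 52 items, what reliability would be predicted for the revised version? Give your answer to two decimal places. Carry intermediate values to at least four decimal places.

Spearman-Brown correction (n = 2): r_full = 2·0.40/(1 + 0.40) = 0.5714
Then adjust to 52 items: n = 52/32 = 1.6250
r_new = n·r_full / (1 + (n − 1)·r_full) = 0.9285 / 1.3571 ≈ 0.6842

0.68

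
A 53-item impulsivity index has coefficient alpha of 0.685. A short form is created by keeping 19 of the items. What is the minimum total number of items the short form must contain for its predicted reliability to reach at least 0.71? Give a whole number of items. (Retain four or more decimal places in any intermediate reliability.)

First, r for the 19-item form: n = 19/53 = 0.3585, so r_19 = 0.3585·0.685/(1 + (0.3585 − 1)·0.685) = 0.4381
Then solve for n' with r_old = 0.4381, r_target = 0.71: n' = 0.71(1 − 0.4381)/[0.4381(1 − 0.71)] = 3.1401
Items = 3.1401 × 19 ≈ 59.66 → 60

60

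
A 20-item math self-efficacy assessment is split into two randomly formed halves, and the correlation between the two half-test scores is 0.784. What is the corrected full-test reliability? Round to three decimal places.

0.879

Each half is half the length of the full test, so the full test is n = 2 times a half.
r_full = 2r_hh / (1 + r_hh) = 2 × 0.784 / (1 + 0.784)
       = 1.5680 / 1.7840 = 0.8789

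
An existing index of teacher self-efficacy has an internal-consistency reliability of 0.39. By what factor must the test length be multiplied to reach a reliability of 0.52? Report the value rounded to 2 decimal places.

1.69

n = 0.52 × (1 − 0.39) / [ 0.39 × (1 − 0.52) ]
n = 0.3172 / 0.1872 ≈ 1.6944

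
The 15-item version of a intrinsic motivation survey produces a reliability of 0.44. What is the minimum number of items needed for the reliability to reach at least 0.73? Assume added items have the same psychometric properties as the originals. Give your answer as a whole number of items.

n = 0.73 × (1 − 0.44) / [ 0.44 × (1 − 0.73) ]
n = 0.4088 / 0.1188 ≈ 3.4411
So the test needs 3.4411 × 15 ≈ 51.62 items; rounding up, 52.

52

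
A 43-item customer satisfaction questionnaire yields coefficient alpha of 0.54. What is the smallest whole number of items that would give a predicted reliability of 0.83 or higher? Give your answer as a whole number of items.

179

n = 0.83 × (1 − 0.54) / [ 0.54 × (1 − 0.83) ]
n = 0.3818 / 0.0918 ≈ 4.1590
Items needed = n × 43 = 4.1590 × 43 ≈ 178.84 → round up to 179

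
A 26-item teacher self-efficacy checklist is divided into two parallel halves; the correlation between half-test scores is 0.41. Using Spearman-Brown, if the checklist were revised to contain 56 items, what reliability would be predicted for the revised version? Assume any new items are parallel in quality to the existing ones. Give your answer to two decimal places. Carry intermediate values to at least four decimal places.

First correct the split-half correlation to full-test reliability: r_full = 2 × 0.41 / (1 + 0.41) ≈ 0.5816
Then adjust to 56 items: n = 56/26 = 2.1538
r_new = n·r_full / (1 + (n − 1)·r_full) = 1.2527 / 1.6711 ≈ 0.7496

0.75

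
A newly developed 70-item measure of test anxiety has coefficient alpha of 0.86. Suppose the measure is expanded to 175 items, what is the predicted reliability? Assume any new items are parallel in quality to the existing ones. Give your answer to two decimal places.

The new length is 175/70 = 2.5 times the old.
Apply the Spearman-Brown prophecy formula, r' = nr / [1 + (n − 1)r]:
r_new = (2.5 × 0.86) / (1 + (2.5 − 1) × 0.86)
     = 2.1500 / 2.2900 = 0.9389

0.94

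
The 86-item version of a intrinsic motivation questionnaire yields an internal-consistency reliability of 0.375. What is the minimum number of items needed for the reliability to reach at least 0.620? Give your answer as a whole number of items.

Rearranging the Spearman-Brown formula for n,
n = r_target (1 − r_old) / [ r_old (1 − r_target) ]
n = [0.620 × 0.625] / [0.375 × 0.380]
n = 0.387500 / 0.142500 ≈ 2.7193
So the test needs 2.7193 × 86 ≈ 233.86 items; rounding up, 234.

234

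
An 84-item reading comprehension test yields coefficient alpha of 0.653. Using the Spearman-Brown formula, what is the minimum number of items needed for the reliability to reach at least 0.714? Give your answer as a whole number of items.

112

Spearman-Brown solved for the length factor n:
n = r_target (1 − r_old) / [ r_old (1 − r_target) ]
n = 0.714 × (1 − 0.653) / [ 0.653 × (1 − 0.714) ]
n = 0.247758 / 0.186758 ≈ 1.3266
1.3266 × 84 = 111.43 → 112 items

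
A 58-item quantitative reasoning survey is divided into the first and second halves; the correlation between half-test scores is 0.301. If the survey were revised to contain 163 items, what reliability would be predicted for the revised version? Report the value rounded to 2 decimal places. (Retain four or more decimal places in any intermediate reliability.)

First correct the split-half correlation to full-test reliability: r_full = 2 × 0.301 / (1 + 0.301) ≈ 0.4627
Length factor from 58 to 163 items: n = 163/58 = 2.8103
r_new = n·r_full / (1 + (n − 1)·r_full) = 1.3003 / 1.8376 ≈ 0.7076

0.71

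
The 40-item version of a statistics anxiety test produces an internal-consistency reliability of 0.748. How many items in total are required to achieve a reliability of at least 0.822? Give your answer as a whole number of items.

63

n = 0.822 × (1 − 0.748) / [ 0.748 × (1 − 0.822) ]
  = 0.207144 / 0.133144 = 1.5558
Items needed = n × 40 = 1.5558 × 40 ≈ 62.23 → round up to 63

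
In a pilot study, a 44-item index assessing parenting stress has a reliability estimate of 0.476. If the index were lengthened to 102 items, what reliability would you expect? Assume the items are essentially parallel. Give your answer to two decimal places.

Length ratio n = 102/44 = 2.3182
r_new = (2.3182 × 0.476) / (1 + (2.3182 − 1) × 0.476)
     = 1.1035 / 1.6275 = 0.6780

0.68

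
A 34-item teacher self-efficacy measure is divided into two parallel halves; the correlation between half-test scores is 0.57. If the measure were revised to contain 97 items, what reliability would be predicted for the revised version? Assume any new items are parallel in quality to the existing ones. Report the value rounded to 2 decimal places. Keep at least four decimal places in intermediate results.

Full-test reliability from the split-half r: r_full = 2(0.57)/(1 + 0.57) = 0.7261
Then adjust to 97 items: n = 97/34 = 2.8529
r_new = n·r_full / (1 + (n − 1)·r_full) = 2.0715 / 2.3454 ≈ 0.8832

0.88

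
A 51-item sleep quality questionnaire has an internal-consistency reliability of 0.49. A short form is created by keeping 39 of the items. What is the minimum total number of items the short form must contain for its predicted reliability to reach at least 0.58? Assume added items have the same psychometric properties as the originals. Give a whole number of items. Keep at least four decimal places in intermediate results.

First, r for the 39-item form: n = 39/51 = 0.7647, so r_39 = 0.7647·0.49/(1 + (0.7647 − 1)·0.49) = 0.4235
Length factor from the short form to reach 0.58: n' = 0.58(1 − 0.4235) / [0.4235(1 − 0.58)] ≈ 1.8799
Items = 1.8799 × 39 ≈ 73.32 → 74

74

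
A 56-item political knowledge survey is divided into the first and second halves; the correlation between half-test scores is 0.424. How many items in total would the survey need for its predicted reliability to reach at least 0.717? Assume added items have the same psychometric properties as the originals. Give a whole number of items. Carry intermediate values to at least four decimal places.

97

r_full = 2(0.424)/(1 + 0.424) = 0.5955
Solve Spearman-Brown for n: n = 0.717(1 − 0.5955) / [0.5955(1 − 0.717)] = 1.7210
Required items = 1.7210 × 56 = 96.38, so 97 items.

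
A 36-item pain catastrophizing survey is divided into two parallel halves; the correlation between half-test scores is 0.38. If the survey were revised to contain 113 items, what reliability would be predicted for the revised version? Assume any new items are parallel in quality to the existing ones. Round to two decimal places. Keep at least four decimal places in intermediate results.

First correct the split-half correlation to full-test reliability: r_full = 2 × 0.38 / (1 + 0.38) ≈ 0.5507
Length factor from 36 to 113 items: n = 113/36 = 3.1389
r_new = n·r_full / (1 + (n − 1)·r_full) = 1.7286 / 2.1779 ≈ 0.7937

0.79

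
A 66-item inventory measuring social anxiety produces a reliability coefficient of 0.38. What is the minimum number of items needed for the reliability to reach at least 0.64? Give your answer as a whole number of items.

Invert Spearman-Brown to solve for n:
n = r*(1 − r) / [ r (1 − r*) ]
n = 0.64(1 − 0.38) / [0.38(1 − 0.64)]
n = 0.3968 / 0.1368 ≈ 2.9006
2.9006 × 66 = 191.44 → 192 items

192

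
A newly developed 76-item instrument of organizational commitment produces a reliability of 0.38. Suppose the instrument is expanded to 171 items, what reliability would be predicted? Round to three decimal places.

The new length is 171/76 = 2.25 times the old.
Spearman-Brown: r_new = n·r / (1 + (n − 1)·r)
r_new = (2.25 × 0.38) / (1 + (2.25 − 1) × 0.38)
     = 0.8550 / 1.4750 = 0.5797

0.580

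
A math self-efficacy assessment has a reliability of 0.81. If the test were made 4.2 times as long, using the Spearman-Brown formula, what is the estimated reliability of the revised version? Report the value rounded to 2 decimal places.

0.95

Spearman-Brown: r_new = n·r / (1 + (n − 1)·r)
r_new = 4.2·0.81 / [1 + (4.2 − 1)·0.81]
r_new = 3.4020 / 3.5920 ≈ 0.9471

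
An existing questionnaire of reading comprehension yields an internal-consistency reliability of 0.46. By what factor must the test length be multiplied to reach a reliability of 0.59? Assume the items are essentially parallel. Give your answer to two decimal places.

1.69

Rearranging the Spearman-Brown formula for n,
n = r*(1 − r) / [ r (1 − r*) ]
n = 0.59 × (1 − 0.46) / [ 0.46 × (1 − 0.59) ]
  = 0.3186 / 0.1886 = 1.6893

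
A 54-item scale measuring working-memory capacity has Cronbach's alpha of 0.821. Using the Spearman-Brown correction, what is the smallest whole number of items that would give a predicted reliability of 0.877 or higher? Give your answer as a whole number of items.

84

Rearranging the Spearman-Brown formula for n,
n = r*(1 − r) / [ r (1 − r*) ]
n = 0.877(1 − 0.821) / [0.821(1 − 0.877)]
  = 0.156983 / 0.100983 = 1.5545
So the test needs 1.5545 × 54 ≈ 83.94 items; rounding up, 84.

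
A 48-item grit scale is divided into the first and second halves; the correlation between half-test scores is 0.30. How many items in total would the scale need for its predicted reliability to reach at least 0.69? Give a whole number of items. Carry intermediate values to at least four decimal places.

r_full = 2(0.30)/(1 + 0.30) = 0.4615
n = r_tgt(1 − r_full) / [r_full(1 − r_tgt)] = 0.69 × 0.5385 / (0.4615 × 0.31) ≈ 2.5972
Required items = 2.5972 × 48 = 124.67, so 125 items.

125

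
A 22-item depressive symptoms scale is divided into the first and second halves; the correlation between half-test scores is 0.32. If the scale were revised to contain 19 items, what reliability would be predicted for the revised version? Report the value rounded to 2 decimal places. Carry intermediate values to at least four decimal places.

Full-test reliability from the split-half r: r_full = 2(0.32)/(1 + 0.32) = 0.4848
Then adjust to 19 items: n = 19/22 = 0.8636
r_new = n·r_full / (1 + (n − 1)·r_full) = 0.4187 / 0.9339 ≈ 0.4483

0.45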